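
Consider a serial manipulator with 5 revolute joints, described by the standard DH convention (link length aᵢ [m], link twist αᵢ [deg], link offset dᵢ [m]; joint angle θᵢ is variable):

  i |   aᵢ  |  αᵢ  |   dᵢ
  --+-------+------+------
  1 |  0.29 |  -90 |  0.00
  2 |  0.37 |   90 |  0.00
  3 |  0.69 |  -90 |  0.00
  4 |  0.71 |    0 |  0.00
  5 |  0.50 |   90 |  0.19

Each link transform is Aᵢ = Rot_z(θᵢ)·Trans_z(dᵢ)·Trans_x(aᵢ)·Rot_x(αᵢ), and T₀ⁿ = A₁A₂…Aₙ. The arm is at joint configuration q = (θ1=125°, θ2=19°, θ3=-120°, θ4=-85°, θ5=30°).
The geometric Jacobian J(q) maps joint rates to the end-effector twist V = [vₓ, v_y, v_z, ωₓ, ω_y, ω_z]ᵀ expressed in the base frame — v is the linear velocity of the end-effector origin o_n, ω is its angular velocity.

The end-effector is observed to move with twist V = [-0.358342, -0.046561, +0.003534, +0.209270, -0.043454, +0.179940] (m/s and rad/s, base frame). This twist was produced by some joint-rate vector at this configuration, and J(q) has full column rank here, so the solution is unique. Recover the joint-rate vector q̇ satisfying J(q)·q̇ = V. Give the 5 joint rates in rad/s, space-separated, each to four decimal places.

-0.3390 -0.3290 0.4400 -0.9360 0.5710

o_n = [0.4315, 1.1176, 1.0511]
J₁: ẑ×o_n = [-1.1176, 0.4315, 0.0000], ω = ẑ
J2: z=[-0.8192, -0.5736, 0.0000] o=[-0.1663, 0.2376, 0.0000] → [-0.6029, 0.8610, -0.3780, -0.8192, -0.5736, 0.0000]
J3: z=[-0.1867, 0.2667, 0.9455] o=[-0.3670, 0.5241, -0.1205] → [-0.2487, 0.9738, -0.3238, -0.1867, 0.2667, 0.9455]
J4: z=[-0.0601, 0.9575, -0.2820] o=[0.3096, 0.5997, -0.0081] → [1.1603, 0.0293, -0.1479, -0.0601, 0.9575, -0.2820]
J5: z=[-0.0601, 0.9575, -0.2820] o=[0.2382, 0.7951, 0.6707] → [0.4552, -0.0316, -0.2045, -0.0601, 0.9575, -0.2820]
q̇ = J⁺·V = [-0.3390, -0.3290, 0.4400, -0.9360, 0.5710]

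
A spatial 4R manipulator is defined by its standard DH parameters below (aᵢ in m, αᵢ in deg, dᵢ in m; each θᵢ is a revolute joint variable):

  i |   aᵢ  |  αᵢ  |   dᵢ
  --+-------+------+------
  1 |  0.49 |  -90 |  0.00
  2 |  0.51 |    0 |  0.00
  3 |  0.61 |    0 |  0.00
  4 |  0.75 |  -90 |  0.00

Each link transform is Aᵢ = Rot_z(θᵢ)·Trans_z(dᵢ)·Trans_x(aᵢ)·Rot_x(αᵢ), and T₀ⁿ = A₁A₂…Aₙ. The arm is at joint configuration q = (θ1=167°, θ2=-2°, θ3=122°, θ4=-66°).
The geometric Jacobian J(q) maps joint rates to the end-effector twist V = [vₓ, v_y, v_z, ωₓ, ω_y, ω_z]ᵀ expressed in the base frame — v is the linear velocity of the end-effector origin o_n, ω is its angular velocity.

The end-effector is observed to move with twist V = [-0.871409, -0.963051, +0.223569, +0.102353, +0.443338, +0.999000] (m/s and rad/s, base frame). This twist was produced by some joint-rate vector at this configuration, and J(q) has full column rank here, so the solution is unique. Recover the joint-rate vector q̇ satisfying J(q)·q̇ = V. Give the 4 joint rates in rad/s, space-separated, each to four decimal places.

o_n = [-1.1064, 0.2554, -1.1172]
J₁: ẑ×o_n = [-0.2554, -1.1064, 0.0000], ω = ẑ
J2: z=[-0.2250, -0.9744, 0.0000] o=[-0.4774, 0.1102, 0.0000] → [1.0886, -0.2513, -0.6455, -0.2250, -0.9744, 0.0000]
J3: z=[-0.2250, -0.9744, 0.0000] o=[-0.9741, 0.2249, 0.0178] → [1.1059, -0.2553, -0.1358, -0.2250, -0.9744, 0.0000]
J4: z=[-0.2250, -0.9744, 0.0000] o=[-0.6769, 0.1563, -0.5105] → [0.5912, -0.1365, -0.4408, -0.2250, -0.9744, 0.0000]
q̇ = J⁺·V = [0.9990, -0.4580, -0.2320, 0.2350]

0.9990 -0.4580 -0.2320 0.2350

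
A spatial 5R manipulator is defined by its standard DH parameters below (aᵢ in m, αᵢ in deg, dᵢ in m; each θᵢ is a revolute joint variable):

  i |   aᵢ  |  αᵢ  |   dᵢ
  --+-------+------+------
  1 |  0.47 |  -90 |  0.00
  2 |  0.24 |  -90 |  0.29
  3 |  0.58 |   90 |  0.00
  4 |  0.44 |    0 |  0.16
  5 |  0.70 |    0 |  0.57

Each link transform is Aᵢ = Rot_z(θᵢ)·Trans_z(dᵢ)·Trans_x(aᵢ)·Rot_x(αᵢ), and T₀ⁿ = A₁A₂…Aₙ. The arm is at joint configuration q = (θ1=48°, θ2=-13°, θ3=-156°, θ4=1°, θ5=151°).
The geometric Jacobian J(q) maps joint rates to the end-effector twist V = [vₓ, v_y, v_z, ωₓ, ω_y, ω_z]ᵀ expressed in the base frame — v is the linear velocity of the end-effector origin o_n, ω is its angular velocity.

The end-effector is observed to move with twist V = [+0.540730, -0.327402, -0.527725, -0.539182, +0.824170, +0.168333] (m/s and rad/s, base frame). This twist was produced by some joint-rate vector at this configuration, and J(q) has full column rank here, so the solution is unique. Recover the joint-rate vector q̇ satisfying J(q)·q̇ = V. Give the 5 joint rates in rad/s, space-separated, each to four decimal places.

-0.9130 -0.1450 -0.9970 -0.4980 -0.7030

o_n = [0.2473, -0.0444, -0.4231]
J₁: ẑ×o_n = [0.0444, 0.2473, -0.0000], ω = ẑ
J2: z=[-0.7431, 0.6691, 0.0000] o=[0.3145, 0.3493, 0.0000] → [-0.2831, -0.3144, 0.3375, -0.7431, 0.6691, 0.0000]
J3: z=[0.1505, 0.1672, -0.9744] o=[0.2555, 0.7171, 0.0540] → [-0.8217, 0.0798, -0.1132, 0.1505, 0.1672, -0.9744]
J4: z=[0.4137, -0.9058, -0.0915] o=[-0.2653, 0.4913, -0.0652] → [0.2752, 0.1012, 0.2427, 0.4137, -0.9058, -0.0915]
J5: z=[0.4137, -0.9058, -0.0915] o=[-0.5930, 0.1764, -0.1777] → [0.2020, 0.0246, 0.6698, 0.4137, -0.9058, -0.0915]
q̇ = J⁺·V = [-0.9130, -0.1450, -0.9970, -0.4980, -0.7030]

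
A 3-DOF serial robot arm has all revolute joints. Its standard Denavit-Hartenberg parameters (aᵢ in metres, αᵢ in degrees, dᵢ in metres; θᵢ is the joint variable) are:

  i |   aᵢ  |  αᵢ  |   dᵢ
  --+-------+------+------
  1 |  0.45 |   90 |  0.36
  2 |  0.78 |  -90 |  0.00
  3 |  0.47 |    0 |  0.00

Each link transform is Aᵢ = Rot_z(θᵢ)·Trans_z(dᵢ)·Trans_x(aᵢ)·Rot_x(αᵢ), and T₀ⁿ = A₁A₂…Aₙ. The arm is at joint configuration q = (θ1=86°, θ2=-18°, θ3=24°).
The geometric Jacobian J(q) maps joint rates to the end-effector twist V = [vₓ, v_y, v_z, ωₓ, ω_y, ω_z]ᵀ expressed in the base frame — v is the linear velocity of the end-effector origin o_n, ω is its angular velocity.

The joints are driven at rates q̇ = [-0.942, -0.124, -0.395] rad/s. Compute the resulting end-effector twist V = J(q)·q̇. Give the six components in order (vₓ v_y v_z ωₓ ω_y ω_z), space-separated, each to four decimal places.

o_n = [-0.0791, 1.6096, -0.0137]
J₁: ẑ×o_n = [-1.6096, -0.0791, 0.0000], ω = ẑ
J2: z=[0.9976, -0.0698, 0.0000] o=[0.0314, 0.4489, 0.3600] → [0.0261, 0.3728, 1.1502, 0.9976, -0.0698, 0.0000]
J3: z=[0.0216, 0.3083, 0.9511] o=[0.0831, 1.1889, 0.1190] → [-0.4410, -0.1514, 0.0591, 0.0216, 0.3083, 0.9511]
V = J·q̇ = [1.6872, 0.0881, -0.1660, -0.1322, -0.1131, -1.3177]

1.6872 0.0881 -0.1660 -0.1322 -0.1131 -1.3177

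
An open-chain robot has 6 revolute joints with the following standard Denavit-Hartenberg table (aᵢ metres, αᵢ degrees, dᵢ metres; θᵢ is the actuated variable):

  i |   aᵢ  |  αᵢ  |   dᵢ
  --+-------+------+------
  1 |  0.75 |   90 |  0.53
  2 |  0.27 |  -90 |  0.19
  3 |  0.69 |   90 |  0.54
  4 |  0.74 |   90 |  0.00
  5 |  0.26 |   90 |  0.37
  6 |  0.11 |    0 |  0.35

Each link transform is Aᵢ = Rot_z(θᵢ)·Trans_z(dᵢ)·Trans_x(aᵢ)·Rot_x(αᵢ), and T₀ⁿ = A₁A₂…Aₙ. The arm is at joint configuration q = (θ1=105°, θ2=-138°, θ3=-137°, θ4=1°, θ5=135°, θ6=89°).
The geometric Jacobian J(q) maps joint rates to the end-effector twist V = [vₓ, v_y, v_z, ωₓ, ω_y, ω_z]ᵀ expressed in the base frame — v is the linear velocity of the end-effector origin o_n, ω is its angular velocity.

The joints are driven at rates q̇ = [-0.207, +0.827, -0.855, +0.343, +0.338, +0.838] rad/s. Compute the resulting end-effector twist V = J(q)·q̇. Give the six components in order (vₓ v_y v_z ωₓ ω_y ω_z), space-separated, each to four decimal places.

-0.7124 -0.3024 0.9494 0.5300 0.1504 1.3916

o_n = [0.4435, 1.8102, 1.2261]
J₁: ẑ×o_n = [-1.8102, 0.4435, 0.0000], ω = ẑ
J2: z=[0.9659, 0.2588, 0.0000] o=[-0.1941, 0.7244, 0.5300] → [0.1802, -0.6723, 0.8838, 0.9659, 0.2588, 0.0000]
J3: z=[-0.1732, 0.6463, -0.7431] o=[0.0413, 0.5798, 0.3493] → [1.4810, -0.1470, -0.4730, -0.1732, 0.6463, -0.7431]
J4: z=[-0.8376, 0.3003, 0.4563] o=[0.3053, 1.4129, 0.2857] → [0.1010, 0.8507, -0.3743, -0.8376, 0.3003, 0.4563]
J5: z=[0.1822, -0.6340, 0.7516] o=[0.6864, 1.9402, 0.6382] → [-0.2750, -0.2897, -0.1777, 0.1822, -0.6340, 0.7516]
J6: z=[-0.2281, 0.7163, 0.6595] o=[0.5051, 1.6298, 0.9126] → [0.1055, 0.0309, 0.0030, -0.2281, 0.7163, 0.6595]
V = J·q̇ = [-0.7124, -0.3024, 0.9494, 0.5300, 0.1504, 1.3916]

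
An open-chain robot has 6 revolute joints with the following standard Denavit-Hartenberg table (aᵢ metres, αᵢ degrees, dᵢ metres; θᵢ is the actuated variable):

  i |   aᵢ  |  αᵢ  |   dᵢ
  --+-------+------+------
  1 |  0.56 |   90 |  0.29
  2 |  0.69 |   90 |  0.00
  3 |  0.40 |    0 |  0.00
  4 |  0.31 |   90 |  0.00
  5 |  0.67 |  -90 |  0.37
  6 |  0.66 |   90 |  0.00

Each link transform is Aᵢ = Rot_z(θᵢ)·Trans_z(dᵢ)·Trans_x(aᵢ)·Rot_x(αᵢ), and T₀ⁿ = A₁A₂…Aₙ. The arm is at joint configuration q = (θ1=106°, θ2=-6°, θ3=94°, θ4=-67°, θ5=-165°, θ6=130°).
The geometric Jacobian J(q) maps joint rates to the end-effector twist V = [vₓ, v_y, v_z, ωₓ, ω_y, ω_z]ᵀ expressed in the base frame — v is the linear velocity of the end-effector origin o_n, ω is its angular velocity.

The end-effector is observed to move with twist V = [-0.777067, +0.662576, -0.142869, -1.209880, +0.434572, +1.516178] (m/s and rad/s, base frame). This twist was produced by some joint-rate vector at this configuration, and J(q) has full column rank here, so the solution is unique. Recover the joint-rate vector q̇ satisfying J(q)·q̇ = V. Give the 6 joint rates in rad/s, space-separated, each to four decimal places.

o_n = [0.1928, 1.3330, 0.2837]
J₁: ẑ×o_n = [-1.3330, 0.1928, 0.0000], ω = ẑ
J2: z=[0.9613, 0.2756, 0.0000] o=[-0.1544, 0.5383, 0.2900] → [-0.0017, 0.0060, 0.6682, 0.9613, 0.2756, 0.0000]
J3: z=[0.0288, -0.1005, -0.9945] o=[-0.3435, 1.1979, 0.2179] → [0.1277, -0.5353, 0.0578, 0.0288, -0.1005, -0.9945]
J4: z=[0.0288, -0.1005, -0.9945] o=[0.0477, 1.2813, 0.2208] → [0.0452, -0.1461, 0.0161, 0.0288, -0.1005, -0.9945]
J5: z=[-0.9809, 0.1884, -0.0475] o=[0.1073, 1.5841, 0.1919] → [0.0054, 0.0860, 0.2302, -0.9809, 0.1884, -0.0475]
J6: z=[0.0219, 0.3499, 0.9365] o=[-0.3850, 1.0390, 0.4071] → [-0.3185, 0.5439, -0.1958, 0.0219, 0.3499, 0.9365]
q̇ = J⁺·V = [0.3740, -0.2890, 0.0130, -0.4180, 0.9570, 0.8380]

0.3740 -0.2890 0.0130 -0.4180 0.9570 0.8380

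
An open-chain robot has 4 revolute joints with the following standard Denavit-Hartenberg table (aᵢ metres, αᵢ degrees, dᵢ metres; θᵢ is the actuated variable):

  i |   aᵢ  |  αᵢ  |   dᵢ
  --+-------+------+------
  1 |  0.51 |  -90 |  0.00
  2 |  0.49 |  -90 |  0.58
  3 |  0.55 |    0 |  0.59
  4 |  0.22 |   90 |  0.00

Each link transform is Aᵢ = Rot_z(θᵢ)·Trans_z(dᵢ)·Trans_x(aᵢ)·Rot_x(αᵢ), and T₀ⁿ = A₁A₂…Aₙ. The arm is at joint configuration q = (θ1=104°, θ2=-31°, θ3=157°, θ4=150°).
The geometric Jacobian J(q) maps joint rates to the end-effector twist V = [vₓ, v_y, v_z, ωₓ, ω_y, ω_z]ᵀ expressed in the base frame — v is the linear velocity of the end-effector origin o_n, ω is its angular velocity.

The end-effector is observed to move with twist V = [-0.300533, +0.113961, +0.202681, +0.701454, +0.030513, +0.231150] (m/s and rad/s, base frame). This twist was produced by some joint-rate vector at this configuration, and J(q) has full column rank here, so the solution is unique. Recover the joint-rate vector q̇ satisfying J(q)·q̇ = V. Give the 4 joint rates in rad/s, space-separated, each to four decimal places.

-0.0020 -0.6880 0.4540 -0.7260

o_n = [-0.7457, 0.7554, -0.4459]
J₁: ẑ×o_n = [-0.7554, -0.7457, 0.0000], ω = ẑ
J2: z=[-0.9703, -0.2419, 0.0000] o=[-0.1234, 0.4949, 0.0000] → [0.1079, -0.4327, -0.4034, -0.9703, -0.2419, 0.0000]
J3: z=[-0.1246, 0.4997, -0.8572] o=[-0.7878, 0.7621, 0.2524] → [-0.3546, -0.1231, -0.0202, -0.1246, 0.4997, -0.8572]
J4: z=[-0.1246, 0.4997, -0.8572] o=[-0.5478, 0.6878, -0.5141] → [0.0920, 0.1782, 0.0905, -0.1246, 0.4997, -0.8572]
q̇ = J⁺·V = [-0.0020, -0.6880, 0.4540, -0.7260]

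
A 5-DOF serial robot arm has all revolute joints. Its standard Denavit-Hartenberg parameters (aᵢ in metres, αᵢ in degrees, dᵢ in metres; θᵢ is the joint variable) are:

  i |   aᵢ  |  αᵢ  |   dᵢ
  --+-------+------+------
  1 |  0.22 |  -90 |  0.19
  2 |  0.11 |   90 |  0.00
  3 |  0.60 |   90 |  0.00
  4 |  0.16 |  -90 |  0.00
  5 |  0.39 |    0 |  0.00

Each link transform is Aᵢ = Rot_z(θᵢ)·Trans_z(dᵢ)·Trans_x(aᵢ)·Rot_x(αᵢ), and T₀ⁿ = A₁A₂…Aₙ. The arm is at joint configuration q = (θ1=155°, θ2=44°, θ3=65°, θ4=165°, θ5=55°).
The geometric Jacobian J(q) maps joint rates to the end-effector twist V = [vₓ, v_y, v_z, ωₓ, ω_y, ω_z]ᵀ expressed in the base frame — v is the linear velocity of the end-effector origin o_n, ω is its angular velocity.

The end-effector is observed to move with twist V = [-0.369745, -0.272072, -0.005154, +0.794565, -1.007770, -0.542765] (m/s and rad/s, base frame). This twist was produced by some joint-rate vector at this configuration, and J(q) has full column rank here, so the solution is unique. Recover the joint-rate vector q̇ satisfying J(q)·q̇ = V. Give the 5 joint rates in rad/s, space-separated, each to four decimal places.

o_n = [-0.3530, -0.2138, 0.3188]
J₁: ẑ×o_n = [0.2138, -0.3530, 0.0000], ω = ẑ
J2: z=[-0.4226, -0.9063, 0.0000] o=[-0.1994, 0.0930, 0.1900] → [-0.1167, 0.0544, -0.0096, -0.4226, -0.9063, 0.0000]
J3: z=[-0.6296, 0.2936, 0.7193] o=[-0.2711, 0.1264, 0.1136] → [0.3049, 0.0703, 0.2382, -0.6296, 0.2936, 0.7193]
J4: z=[-0.4123, 0.6585, -0.6296] o=[-0.6662, -0.2893, -0.0626] → [0.2987, -0.0400, -0.2374, -0.4123, 0.6585, -0.6296]
J5: z=[0.7786, -0.1042, -0.6188] o=[-0.5905, -0.1701, 0.0126] → [-0.0589, -0.3854, -0.0092, 0.7786, -0.1042, -0.6188]
q̇ = J⁺·V = [-0.0370, 0.5840, -0.3920, -0.4260, 0.7950]

-0.0370 0.5840 -0.3920 -0.4260 0.7950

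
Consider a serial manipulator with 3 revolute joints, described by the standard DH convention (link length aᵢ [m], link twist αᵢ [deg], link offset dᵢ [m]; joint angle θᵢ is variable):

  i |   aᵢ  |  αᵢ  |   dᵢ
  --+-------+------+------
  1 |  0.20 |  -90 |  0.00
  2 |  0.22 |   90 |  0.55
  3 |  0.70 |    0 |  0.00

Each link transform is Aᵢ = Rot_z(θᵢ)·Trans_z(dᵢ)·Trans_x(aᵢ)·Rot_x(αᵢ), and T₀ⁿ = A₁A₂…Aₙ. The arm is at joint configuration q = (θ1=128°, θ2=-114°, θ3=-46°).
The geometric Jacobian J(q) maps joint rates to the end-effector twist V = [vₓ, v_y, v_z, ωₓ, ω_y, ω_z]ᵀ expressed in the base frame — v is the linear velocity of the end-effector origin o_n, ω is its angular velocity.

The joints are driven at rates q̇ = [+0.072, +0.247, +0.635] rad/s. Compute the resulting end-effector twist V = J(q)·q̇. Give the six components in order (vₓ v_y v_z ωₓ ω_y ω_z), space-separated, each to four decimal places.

-0.2544 -0.1658 0.3631 0.1625 -0.6092 -0.1863

o_n = [0.0171, -0.0974, 0.6452]
J₁: ẑ×o_n = [0.0974, 0.0171, -0.0000], ω = ẑ
J2: z=[-0.7880, -0.6157, 0.0000] o=[-0.1231, 0.1576, 0.0000] → [-0.3972, 0.5084, 0.2873, -0.7880, -0.6157, 0.0000]
J3: z=[0.5624, -0.7199, -0.4067] o=[-0.5014, -0.2515, 0.2010] → [-0.2571, -0.4608, 0.4600, 0.5624, -0.7199, -0.4067]
V = J·q̇ = [-0.2544, -0.1658, 0.3631, 0.1625, -0.6092, -0.1863]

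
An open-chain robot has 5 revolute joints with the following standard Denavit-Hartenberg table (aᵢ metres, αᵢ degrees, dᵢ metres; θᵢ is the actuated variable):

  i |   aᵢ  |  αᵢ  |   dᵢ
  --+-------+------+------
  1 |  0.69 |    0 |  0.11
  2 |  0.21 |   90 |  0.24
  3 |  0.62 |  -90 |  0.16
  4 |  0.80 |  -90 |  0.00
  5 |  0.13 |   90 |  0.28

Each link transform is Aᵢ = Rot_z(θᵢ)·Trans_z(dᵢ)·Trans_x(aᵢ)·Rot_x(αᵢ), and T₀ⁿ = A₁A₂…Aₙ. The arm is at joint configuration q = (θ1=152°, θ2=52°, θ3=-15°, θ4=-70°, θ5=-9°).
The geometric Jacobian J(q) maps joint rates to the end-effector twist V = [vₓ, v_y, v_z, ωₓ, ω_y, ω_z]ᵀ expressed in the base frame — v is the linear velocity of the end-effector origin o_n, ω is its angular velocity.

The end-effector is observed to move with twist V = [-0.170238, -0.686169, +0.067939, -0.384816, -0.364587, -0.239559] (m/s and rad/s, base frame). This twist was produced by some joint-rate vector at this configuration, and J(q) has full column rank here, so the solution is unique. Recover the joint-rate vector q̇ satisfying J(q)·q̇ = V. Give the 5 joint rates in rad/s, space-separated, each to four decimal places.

o_n = [-2.2463, 0.6203, 0.0589]
J₁: ẑ×o_n = [-0.6203, -2.2463, 0.0000], ω = ẑ
J2: z=[0.0000, 0.0000, 1.0000] o=[-0.6092, 0.3239, 0.1100] → [-0.2964, -1.6371, 0.0000, 0.0000, 0.0000, 1.0000]
J3: z=[-0.4067, 0.9135, 0.0000] o=[-0.8011, 0.2385, 0.3500] → [-0.2659, -0.1184, 1.1650, -0.4067, 0.9135, 0.0000]
J4: z=[-0.2364, -0.1053, 0.9659] o=[-1.4133, 0.1411, 0.1895] → [-0.4492, -0.8356, -0.2010, -0.2364, -0.1053, 0.9659]
J5: z=[-0.6901, -0.6816, -0.2432] o=[-1.9605, 0.7204, 0.1187] → [0.0164, 0.0282, -0.1258, -0.6901, -0.6816, -0.2432]
q̇ = J⁺·V = [0.8060, -0.4530, 0.0550, -0.4430, 0.6770]

0.8060 -0.4530 0.0550 -0.4430 0.6770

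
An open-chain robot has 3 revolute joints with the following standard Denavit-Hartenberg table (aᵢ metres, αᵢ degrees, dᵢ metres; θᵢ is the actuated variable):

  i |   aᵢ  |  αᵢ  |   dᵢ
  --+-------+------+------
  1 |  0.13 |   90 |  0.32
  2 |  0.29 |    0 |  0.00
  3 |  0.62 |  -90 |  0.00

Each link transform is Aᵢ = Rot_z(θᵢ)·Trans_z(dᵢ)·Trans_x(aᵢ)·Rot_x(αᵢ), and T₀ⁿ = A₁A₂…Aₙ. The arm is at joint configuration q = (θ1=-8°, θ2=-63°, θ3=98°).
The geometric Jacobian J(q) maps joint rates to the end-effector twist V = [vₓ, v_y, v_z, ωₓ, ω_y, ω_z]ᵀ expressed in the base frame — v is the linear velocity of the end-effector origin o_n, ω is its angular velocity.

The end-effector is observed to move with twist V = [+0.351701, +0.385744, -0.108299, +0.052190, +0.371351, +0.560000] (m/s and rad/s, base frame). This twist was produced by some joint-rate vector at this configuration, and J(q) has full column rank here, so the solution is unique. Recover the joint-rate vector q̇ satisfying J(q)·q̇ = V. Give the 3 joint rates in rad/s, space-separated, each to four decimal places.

o_n = [0.7620, -0.1071, 0.4172]
J₁: ẑ×o_n = [0.1071, 0.7620, -0.0000], ω = ẑ
J2: z=[-0.1392, -0.9903, 0.0000] o=[0.1287, -0.0181, 0.3200] → [-0.0963, 0.0135, 0.6395, -0.1392, -0.9903, 0.0000]
J3: z=[-0.1392, -0.9903, 0.0000] o=[0.2591, -0.0364, 0.0616] → [-0.3522, 0.0495, 0.5079, -0.1392, -0.9903, 0.0000]
q̇ = J⁺·V = [0.5600, 0.6240, -0.9990]

0.5600 0.6240 -0.9990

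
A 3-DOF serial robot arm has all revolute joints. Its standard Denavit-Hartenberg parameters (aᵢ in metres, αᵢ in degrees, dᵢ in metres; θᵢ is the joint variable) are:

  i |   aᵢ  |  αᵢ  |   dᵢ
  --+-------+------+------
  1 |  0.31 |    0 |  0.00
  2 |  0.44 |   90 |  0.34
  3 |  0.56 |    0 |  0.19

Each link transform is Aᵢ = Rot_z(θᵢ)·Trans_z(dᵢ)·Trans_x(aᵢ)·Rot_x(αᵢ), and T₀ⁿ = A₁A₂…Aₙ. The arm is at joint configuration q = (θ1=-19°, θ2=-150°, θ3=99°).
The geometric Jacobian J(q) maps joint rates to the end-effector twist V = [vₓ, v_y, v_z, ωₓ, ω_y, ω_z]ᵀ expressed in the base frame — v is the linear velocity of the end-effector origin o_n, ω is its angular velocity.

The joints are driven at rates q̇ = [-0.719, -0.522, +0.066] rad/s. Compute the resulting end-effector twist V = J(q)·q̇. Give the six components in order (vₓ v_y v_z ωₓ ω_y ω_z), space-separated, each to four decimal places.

0.1113 0.2705 -0.0058 -0.0126 0.0648 -1.2410

o_n = [-0.0891, 0.0183, 0.8931]
J₁: ẑ×o_n = [-0.0183, -0.0891, 0.0000], ω = ẑ
J2: z=[0.0000, 0.0000, 1.0000] o=[0.2931, -0.1009, 0.0000] → [-0.1193, -0.3822, 0.0000, 0.0000, 0.0000, 1.0000]
J3: z=[-0.1908, 0.9816, 0.0000] o=[-0.1388, -0.1849, 0.3400] → [0.5429, 0.1055, -0.0876, -0.1908, 0.9816, 0.0000]
V = J·q̇ = [0.1113, 0.2705, -0.0058, -0.0126, 0.0648, -1.2410]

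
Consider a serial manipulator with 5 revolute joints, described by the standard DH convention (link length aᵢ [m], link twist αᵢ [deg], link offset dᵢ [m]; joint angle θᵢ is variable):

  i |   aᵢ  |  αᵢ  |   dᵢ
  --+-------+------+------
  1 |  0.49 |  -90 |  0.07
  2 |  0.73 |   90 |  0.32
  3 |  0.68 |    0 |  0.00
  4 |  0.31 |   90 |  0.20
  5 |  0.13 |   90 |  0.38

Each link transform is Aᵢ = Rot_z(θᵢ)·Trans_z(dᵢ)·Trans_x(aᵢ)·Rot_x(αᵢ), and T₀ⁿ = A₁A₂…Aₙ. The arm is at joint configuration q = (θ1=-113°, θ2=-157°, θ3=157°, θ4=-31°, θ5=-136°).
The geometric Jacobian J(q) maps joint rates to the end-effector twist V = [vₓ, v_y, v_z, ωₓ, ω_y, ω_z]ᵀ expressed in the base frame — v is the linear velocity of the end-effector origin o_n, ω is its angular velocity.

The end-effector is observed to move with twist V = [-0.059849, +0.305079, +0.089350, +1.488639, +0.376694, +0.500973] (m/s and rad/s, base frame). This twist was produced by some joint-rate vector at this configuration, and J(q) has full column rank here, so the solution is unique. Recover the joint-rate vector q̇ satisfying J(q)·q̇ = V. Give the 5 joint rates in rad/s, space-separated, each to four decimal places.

o_n = [0.8335, -0.5553, 0.0801]
J₁: ẑ×o_n = [0.5553, 0.8335, -0.0000], ω = ẑ
J2: z=[0.9205, -0.3907, 0.0000] o=[-0.1915, -0.4510, 0.0700] → [-0.0039, -0.0093, 0.3045, 0.9205, -0.3907, 0.0000]
J3: z=[0.1527, 0.3597, -0.9205] o=[0.3657, 0.0425, 0.3552] → [-0.6492, -0.3886, -0.2595, 0.1527, 0.3597, -0.9205]
J4: z=[0.1527, 0.3597, -0.9205] o=[0.3851, -0.5917, 0.1107] → [0.0225, -0.4081, -0.1557, 0.1527, 0.3597, -0.9205]
J5: z=[0.8320, 0.4558, 0.3161] o=[0.5810, -0.7722, -0.1446] → [0.0339, -0.1072, 0.0653, 0.8320, 0.4558, 0.3161]
q̇ = J⁺·V = [0.7750, 0.6800, 0.7930, -0.1780, 0.9240]

0.7750 0.6800 0.7930 -0.1780 0.9240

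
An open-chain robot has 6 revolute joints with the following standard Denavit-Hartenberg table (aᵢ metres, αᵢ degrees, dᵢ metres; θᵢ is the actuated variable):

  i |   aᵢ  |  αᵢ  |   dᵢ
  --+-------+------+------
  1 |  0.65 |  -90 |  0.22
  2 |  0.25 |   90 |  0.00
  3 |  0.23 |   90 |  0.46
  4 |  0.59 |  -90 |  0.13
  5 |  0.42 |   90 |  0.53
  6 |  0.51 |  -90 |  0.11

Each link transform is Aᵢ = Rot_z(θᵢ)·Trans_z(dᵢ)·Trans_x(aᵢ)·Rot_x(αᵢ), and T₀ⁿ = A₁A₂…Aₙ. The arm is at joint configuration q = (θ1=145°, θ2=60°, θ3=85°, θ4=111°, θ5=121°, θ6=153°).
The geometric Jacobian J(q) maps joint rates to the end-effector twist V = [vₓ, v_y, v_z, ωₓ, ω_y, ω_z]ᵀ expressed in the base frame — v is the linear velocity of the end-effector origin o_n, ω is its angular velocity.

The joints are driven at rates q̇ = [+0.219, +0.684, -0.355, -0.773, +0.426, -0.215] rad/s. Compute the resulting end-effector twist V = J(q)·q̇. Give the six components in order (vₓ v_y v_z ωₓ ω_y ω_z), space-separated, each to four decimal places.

-0.8828 -0.0470 0.0280 0.5283 -0.8721 0.4755

o_n = [-0.8246, 1.4792, 0.3913]
J₁: ẑ×o_n = [-1.4792, -0.8246, 0.0000], ω = ẑ
J2: z=[-0.5736, -0.8192, 0.0000] o=[-0.5324, 0.3728, 0.2200] → [-0.1403, 0.0983, -0.8739, -0.5736, -0.8192, 0.0000]
J3: z=[-0.7094, 0.4967, 0.5000] o=[-0.6348, 0.4445, 0.0035] → [-0.3247, 0.1802, -0.6397, -0.7094, 0.4967, 0.5000]
J4: z=[-0.3580, 0.3571, -0.8627] o=[-1.1008, 0.4911, 0.2161] → [0.9150, -0.1756, -0.4524, -0.3580, 0.3571, -0.8627]
J5: z=[0.8210, 0.5605, -0.1087] o=[-1.4097, 0.9784, 0.3953] → [0.0522, -0.0603, 0.0832, 0.8210, 0.5605, -0.1087]
J6: z=[-0.1968, 0.4566, 0.8676] o=[-0.7495, 0.9852, 0.5415] → [-0.4972, -0.0947, -0.0629, -0.1968, 0.4566, 0.8676]
V = J·q̇ = [-0.8828, -0.0470, 0.0280, 0.5283, -0.8721, 0.4755]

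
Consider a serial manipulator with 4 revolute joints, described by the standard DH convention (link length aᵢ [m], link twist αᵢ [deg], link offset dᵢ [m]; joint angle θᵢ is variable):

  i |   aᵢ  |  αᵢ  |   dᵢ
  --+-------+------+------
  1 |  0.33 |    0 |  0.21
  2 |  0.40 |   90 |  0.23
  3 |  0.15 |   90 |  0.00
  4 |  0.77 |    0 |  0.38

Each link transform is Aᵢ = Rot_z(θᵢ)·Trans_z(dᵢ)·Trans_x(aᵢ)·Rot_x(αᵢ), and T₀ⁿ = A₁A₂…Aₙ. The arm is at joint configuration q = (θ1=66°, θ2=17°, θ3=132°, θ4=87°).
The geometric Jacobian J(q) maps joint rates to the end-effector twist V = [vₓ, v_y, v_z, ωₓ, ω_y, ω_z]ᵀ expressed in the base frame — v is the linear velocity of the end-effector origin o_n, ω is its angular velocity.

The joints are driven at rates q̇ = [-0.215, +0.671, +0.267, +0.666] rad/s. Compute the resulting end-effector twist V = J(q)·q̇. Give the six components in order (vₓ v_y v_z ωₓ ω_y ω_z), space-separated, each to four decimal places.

o_n = [0.9651, 0.7587, 0.8357]
J₁: ẑ×o_n = [-0.7587, 0.9651, 0.0000], ω = ẑ
J2: z=[0.0000, 0.0000, 1.0000] o=[0.1342, 0.3015, 0.2100] → [-0.4572, 0.8309, 0.0000, 0.0000, 0.0000, 1.0000]
J3: z=[0.9925, -0.1219, 0.0000] o=[0.1830, 0.6985, 0.4400] → [-0.0482, -0.3927, 0.1551, 0.9925, -0.1219, 0.0000]
J4: z=[0.0906, 0.7376, 0.6691] o=[0.1707, 0.5989, 0.5515] → [0.1027, 0.5058, -0.5714, 0.0906, 0.7376, 0.6691]
V = J·q̇ = [-0.0881, 0.5820, -0.3392, 0.3253, 0.4587, 0.9016]

-0.0881 0.5820 -0.3392 0.3253 0.4587 0.9016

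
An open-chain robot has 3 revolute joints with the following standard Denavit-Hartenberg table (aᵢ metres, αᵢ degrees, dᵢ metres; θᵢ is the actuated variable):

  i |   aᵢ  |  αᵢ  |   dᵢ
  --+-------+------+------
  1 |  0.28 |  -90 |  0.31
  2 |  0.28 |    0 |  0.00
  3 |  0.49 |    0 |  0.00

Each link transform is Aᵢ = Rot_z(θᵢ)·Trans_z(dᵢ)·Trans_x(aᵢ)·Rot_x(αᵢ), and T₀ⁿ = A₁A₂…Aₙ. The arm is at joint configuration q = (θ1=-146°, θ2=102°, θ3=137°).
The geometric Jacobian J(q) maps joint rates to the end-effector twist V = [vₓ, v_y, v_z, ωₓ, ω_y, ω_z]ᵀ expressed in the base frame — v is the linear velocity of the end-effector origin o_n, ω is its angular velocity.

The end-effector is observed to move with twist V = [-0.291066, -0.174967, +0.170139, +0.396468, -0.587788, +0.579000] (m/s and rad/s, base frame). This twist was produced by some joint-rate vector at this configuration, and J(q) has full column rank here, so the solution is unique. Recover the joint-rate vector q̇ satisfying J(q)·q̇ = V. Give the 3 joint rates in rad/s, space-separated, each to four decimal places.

o_n = [0.0254, 0.0171, 0.4561]
J₁: ẑ×o_n = [-0.0171, 0.0254, 0.0000], ω = ẑ
J2: z=[0.5592, -0.8290, 0.0000] o=[-0.2321, -0.1566, 0.3100] → [-0.1211, -0.0817, 0.3106, 0.5592, -0.8290, 0.0000]
J3: z=[0.5592, -0.8290, 0.0000] o=[-0.1839, -0.1240, 0.0361] → [-0.3482, -0.2349, 0.2524, 0.5592, -0.8290, 0.0000]
q̇ = J⁺·V = [0.5790, -0.1510, 0.8600]

0.5790 -0.1510 0.8600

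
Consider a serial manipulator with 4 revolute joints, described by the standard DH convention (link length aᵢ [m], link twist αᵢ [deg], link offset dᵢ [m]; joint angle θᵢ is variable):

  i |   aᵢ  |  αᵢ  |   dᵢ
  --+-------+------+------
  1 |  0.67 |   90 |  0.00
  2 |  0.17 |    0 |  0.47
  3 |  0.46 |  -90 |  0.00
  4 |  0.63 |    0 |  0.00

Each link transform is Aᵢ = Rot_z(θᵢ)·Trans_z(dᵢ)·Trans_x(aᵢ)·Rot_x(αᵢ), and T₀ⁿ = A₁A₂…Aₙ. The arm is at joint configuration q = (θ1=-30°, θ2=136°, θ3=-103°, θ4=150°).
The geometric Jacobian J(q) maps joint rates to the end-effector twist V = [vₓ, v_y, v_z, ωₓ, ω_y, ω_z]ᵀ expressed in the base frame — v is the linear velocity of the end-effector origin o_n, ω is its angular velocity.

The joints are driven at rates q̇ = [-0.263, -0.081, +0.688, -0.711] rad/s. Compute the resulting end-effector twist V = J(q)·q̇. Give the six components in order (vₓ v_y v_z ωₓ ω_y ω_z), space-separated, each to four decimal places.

0.2915 0.1351 0.0883 0.0319 -0.7193 -0.8593

o_n = [0.3347, -0.3722, 0.0715]
J₁: ẑ×o_n = [0.3722, 0.3347, -0.0000], ω = ẑ
J2: z=[-0.5000, -0.8660, 0.0000] o=[0.5802, -0.3350, 0.0000] → [-0.0619, 0.0357, -0.1941, -0.5000, -0.8660, 0.0000]
J3: z=[-0.5000, -0.8660, 0.0000] o=[0.2393, -0.6809, 0.1181] → [0.0404, -0.0233, -0.0718, -0.5000, -0.8660, 0.0000]
J4: z=[-0.4717, 0.2723, 0.8387] o=[0.5734, -0.8738, 0.3686] → [-0.5016, -0.3404, -0.1716, -0.4717, 0.2723, 0.8387]
V = J·q̇ = [0.2915, 0.1351, 0.0883, 0.0319, -0.7193, -0.8593]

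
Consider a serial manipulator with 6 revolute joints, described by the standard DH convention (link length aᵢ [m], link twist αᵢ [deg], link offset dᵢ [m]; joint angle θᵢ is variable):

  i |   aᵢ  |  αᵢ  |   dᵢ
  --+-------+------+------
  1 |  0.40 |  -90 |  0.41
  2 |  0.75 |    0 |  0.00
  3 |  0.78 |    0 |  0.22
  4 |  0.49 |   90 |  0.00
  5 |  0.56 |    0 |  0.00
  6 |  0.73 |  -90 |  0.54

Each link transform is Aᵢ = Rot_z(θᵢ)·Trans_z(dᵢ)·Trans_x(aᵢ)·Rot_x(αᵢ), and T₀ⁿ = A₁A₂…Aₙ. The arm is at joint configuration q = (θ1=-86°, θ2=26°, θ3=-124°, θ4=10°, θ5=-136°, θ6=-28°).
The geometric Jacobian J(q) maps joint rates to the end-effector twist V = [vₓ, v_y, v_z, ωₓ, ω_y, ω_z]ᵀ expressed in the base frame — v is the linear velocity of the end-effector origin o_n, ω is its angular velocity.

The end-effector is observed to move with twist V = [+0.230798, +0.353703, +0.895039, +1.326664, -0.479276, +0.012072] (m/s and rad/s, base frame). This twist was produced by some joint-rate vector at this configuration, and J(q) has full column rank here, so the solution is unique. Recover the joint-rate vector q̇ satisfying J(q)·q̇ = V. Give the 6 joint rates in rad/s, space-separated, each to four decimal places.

o_n = [-0.3411, -0.4293, 0.2583]
J₁: ẑ×o_n = [0.4293, -0.3411, 0.0000], ω = ẑ
J2: z=[0.9976, 0.0698, 0.0000] o=[0.0279, -0.3990, 0.4100] → [-0.0106, 0.1513, -0.0044, 0.9976, 0.0698, 0.0000]
J3: z=[0.9976, 0.0698, 0.0000] o=[0.0749, -1.0715, 0.0812] → [0.0124, -0.1766, 0.6697, 0.9976, 0.0698, 0.0000]
J4: z=[0.9976, 0.0698, 0.0000] o=[0.2868, -0.9478, 0.8536] → [-0.0415, 0.5939, 0.5611, 0.9976, 0.0698, 0.0000]
J5: z=[-0.0697, 0.9970, 0.0349] o=[0.2880, -0.9649, 1.3433] → [-1.1004, -0.0976, 0.5899, -0.0697, 0.9970, 0.0349]
J6: z=[-0.0697, 0.9970, 0.0349] o=[-0.1010, -0.9780, 0.9407] → [-0.6995, -0.0560, 0.2011, -0.0697, 0.9970, 0.0349]
q̇ = J⁺·V = [0.0320, -0.1180, 0.6090, 0.7990, 0.3940, -0.9650]

0.0320 -0.1180 0.6090 0.7990 0.3940 -0.9650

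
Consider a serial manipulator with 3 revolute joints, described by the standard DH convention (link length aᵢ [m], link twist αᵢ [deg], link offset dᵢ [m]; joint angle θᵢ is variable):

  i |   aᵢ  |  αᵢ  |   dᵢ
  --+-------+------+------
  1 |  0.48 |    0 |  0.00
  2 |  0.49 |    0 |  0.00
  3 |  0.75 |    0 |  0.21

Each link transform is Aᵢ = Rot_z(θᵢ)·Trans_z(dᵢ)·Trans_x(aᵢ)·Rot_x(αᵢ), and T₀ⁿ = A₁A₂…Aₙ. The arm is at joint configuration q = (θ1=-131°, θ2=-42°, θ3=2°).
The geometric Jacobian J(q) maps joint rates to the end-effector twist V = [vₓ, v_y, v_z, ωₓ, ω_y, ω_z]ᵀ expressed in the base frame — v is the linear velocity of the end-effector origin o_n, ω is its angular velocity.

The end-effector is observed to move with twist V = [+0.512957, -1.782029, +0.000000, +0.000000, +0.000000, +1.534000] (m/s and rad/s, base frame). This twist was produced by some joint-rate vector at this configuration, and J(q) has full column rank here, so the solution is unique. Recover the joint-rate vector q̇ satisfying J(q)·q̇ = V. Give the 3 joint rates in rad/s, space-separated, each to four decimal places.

0.7840 0.0360 0.7140

o_n = [-1.5420, -0.5393, 0.2100]
J₁: ẑ×o_n = [0.5393, -1.5420, 0.0000], ω = ẑ
J2: z=[0.0000, 0.0000, 1.0000] o=[-0.3149, -0.3623, 0.0000] → [0.1770, -1.2271, 0.0000, 0.0000, 0.0000, 1.0000]
J3: z=[0.0000, 0.0000, 1.0000] o=[-0.8013, -0.4220, 0.0000] → [0.1173, -0.7408, 0.0000, 0.0000, 0.0000, 1.0000]
q̇ = J⁺·V = [0.7840, 0.0360, 0.7140]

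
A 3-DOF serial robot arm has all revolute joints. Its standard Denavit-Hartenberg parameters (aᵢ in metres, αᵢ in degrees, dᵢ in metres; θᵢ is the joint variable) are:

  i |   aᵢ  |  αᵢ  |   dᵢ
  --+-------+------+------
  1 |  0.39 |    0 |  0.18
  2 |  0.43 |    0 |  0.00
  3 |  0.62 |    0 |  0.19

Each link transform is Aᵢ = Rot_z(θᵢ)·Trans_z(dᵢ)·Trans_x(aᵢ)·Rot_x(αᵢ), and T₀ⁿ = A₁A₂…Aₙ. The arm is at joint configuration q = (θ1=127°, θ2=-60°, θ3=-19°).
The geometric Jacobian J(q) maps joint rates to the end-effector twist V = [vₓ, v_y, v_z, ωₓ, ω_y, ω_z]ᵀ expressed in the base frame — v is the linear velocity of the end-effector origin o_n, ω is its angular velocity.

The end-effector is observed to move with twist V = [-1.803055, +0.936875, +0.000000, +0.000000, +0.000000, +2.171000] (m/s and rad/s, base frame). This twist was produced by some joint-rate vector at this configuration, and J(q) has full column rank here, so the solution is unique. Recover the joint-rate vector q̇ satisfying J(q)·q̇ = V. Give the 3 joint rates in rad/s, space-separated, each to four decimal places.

0.8300 0.5450 0.7960

o_n = [0.3482, 1.1680, 0.3700]
J₁: ẑ×o_n = [-1.1680, 0.3482, 0.0000], ω = ẑ
J2: z=[0.0000, 0.0000, 1.0000] o=[-0.2347, 0.3115, 0.1800] → [-0.8566, 0.5829, 0.0000, 0.0000, 0.0000, 1.0000]
J3: z=[0.0000, 0.0000, 1.0000] o=[-0.0667, 0.7073, 0.1800] → [-0.4607, 0.4149, 0.0000, 0.0000, 0.0000, 1.0000]
q̇ = J⁺·V = [0.8300, 0.5450, 0.7960]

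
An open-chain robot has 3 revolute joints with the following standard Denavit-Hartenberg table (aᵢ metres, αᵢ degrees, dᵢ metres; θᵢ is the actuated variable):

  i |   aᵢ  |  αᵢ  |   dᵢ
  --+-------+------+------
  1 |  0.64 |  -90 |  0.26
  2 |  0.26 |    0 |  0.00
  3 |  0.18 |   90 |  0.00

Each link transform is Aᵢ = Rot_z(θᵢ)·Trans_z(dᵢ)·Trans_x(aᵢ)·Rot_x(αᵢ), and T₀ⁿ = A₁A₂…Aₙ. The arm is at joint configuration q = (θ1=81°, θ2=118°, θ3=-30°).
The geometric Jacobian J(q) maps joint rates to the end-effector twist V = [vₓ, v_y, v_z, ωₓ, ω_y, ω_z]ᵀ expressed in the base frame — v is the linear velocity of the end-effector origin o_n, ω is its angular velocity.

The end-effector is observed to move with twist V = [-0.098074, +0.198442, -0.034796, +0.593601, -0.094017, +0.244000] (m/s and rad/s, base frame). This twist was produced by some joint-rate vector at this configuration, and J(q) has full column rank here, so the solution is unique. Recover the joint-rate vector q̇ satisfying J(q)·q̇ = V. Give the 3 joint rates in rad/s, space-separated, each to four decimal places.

o_n = [0.0820, 0.5178, -0.1495]
J₁: ẑ×o_n = [-0.5178, 0.0820, 0.0000], ω = ẑ
J2: z=[-0.9877, 0.1564, 0.0000] o=[0.1001, 0.6321, 0.2600] → [-0.0641, -0.4044, 0.1158, -0.9877, 0.1564, 0.0000]
J3: z=[-0.9877, 0.1564, 0.0000] o=[0.0810, 0.5116, 0.0304] → [-0.0281, -0.1777, -0.0063, -0.9877, 0.1564, 0.0000]
q̇ = J⁺·V = [0.2440, -0.3160, -0.2850]

0.2440 -0.3160 -0.2850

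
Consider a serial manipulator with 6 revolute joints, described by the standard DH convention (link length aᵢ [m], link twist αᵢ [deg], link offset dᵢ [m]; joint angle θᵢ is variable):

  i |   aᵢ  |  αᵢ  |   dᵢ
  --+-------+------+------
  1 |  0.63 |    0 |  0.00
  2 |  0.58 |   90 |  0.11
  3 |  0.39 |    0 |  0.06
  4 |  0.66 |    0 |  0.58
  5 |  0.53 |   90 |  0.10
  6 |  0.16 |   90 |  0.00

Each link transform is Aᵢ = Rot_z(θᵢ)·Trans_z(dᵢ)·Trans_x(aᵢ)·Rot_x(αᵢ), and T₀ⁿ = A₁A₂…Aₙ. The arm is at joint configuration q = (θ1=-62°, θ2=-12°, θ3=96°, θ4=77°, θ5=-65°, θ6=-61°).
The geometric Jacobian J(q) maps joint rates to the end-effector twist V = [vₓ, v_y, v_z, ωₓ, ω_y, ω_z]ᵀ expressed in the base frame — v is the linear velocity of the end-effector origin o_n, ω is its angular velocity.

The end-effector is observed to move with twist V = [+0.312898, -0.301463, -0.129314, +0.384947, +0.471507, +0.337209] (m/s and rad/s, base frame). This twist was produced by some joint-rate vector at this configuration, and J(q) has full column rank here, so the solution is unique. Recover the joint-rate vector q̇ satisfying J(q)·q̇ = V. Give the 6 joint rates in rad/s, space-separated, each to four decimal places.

0.5290 -0.0790 0.2820 -0.0330 -0.7490 -0.3650

o_n = [-0.3647, -0.4298, 1.1561]
J₁: ẑ×o_n = [0.4298, -0.3647, 0.0000], ω = ẑ
J2: z=[0.0000, 0.0000, 1.0000] o=[0.2958, -0.5563, 0.0000] → [-0.1264, -0.6605, 0.0000, 0.0000, 0.0000, 1.0000]
J3: z=[-0.9613, -0.2756, 0.0000] o=[0.4556, -1.1138, 0.1100] → [-0.2884, 1.0056, -0.8836, -0.9613, -0.2756, 0.0000]
J4: z=[-0.9613, -0.2756, 0.0000] o=[0.3867, -1.0911, 0.4979] → [-0.1814, 0.6328, -0.8428, -0.9613, -0.2756, 0.0000]
J5: z=[-0.9613, -0.2756, 0.0000] o=[-0.3514, -0.6213, 0.5783] → [-0.1593, 0.5554, -0.1877, -0.9613, -0.2756, 0.0000]
J6: z=[0.2621, -0.9142, 0.3090] o=[-0.4926, -0.4914, 1.0824] → [-0.0865, 0.0202, 0.1331, 0.2621, -0.9142, 0.3090]
q̇ = J⁺·V = [0.5290, -0.0790, 0.2820, -0.0330, -0.7490, -0.3650]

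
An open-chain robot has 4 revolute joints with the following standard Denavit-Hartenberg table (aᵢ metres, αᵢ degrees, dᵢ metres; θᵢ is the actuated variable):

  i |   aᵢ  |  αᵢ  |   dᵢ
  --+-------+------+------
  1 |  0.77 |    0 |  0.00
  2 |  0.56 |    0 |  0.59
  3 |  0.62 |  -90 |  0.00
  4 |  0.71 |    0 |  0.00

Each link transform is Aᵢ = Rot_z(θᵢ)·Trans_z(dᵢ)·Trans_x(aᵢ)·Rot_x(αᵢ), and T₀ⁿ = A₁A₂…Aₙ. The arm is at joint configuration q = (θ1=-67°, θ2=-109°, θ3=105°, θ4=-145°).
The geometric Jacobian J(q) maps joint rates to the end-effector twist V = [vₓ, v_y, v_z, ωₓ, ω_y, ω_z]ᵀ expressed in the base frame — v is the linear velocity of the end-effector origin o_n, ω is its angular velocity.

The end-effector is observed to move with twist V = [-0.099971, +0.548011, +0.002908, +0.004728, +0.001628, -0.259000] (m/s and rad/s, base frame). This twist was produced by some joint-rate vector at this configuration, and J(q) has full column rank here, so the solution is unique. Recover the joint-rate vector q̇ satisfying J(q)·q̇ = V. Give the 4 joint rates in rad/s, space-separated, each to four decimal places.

o_n = [-0.2453, -0.7842, 0.9972]
J₁: ẑ×o_n = [0.7842, -0.2453, 0.0000], ω = ẑ
J2: z=[0.0000, 0.0000, 1.0000] o=[0.3009, -0.7088, 0.0000] → [0.0754, -0.5461, 0.0000, 0.0000, 0.0000, 1.0000]
J3: z=[0.0000, 0.0000, 1.0000] o=[-0.2578, -0.7479, 0.5900] → [0.0363, 0.0125, -0.0000, 0.0000, 0.0000, 1.0000]
J4: z=[0.9455, 0.3256, 0.0000] o=[-0.0559, -1.3341, 0.5900] → [0.1326, -0.3851, 0.5816, 0.9455, 0.3256, 0.0000]
q̇ = J⁺·V = [-0.0720, -0.9570, 0.7700, 0.0050]

-0.0720 -0.9570 0.7700 0.0050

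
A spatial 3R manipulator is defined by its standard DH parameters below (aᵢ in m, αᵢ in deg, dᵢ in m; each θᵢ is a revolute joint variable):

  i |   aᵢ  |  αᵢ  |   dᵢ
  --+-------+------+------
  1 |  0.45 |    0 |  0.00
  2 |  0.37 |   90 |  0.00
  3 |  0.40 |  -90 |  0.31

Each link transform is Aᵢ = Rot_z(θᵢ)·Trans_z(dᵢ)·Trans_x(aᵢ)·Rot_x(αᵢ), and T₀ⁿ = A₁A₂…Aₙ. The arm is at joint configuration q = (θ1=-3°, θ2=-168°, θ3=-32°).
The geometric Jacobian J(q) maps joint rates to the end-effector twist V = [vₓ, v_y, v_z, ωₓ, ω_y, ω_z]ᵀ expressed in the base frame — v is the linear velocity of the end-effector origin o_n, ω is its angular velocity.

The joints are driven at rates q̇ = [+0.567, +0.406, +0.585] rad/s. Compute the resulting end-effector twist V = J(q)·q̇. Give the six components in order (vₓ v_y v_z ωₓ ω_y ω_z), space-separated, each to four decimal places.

o_n = [-0.2996, 0.1717, -0.2120]
J₁: ẑ×o_n = [-0.1717, -0.2996, 0.0000], ω = ẑ
J2: z=[0.0000, 0.0000, 1.0000] o=[0.4494, -0.0236, 0.0000] → [-0.1952, -0.7490, 0.0000, 0.0000, 0.0000, 1.0000]
J3: z=[-0.1564, 0.9877, 0.0000] o=[0.0839, -0.0814, 0.0000] → [-0.2094, -0.0332, 0.3392, -0.1564, 0.9877, 0.0000]
V = J·q̇ = [-0.2991, -0.4934, 0.1984, -0.0915, 0.5778, 0.9730]

-0.2991 -0.4934 0.1984 -0.0915 0.5778 0.9730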